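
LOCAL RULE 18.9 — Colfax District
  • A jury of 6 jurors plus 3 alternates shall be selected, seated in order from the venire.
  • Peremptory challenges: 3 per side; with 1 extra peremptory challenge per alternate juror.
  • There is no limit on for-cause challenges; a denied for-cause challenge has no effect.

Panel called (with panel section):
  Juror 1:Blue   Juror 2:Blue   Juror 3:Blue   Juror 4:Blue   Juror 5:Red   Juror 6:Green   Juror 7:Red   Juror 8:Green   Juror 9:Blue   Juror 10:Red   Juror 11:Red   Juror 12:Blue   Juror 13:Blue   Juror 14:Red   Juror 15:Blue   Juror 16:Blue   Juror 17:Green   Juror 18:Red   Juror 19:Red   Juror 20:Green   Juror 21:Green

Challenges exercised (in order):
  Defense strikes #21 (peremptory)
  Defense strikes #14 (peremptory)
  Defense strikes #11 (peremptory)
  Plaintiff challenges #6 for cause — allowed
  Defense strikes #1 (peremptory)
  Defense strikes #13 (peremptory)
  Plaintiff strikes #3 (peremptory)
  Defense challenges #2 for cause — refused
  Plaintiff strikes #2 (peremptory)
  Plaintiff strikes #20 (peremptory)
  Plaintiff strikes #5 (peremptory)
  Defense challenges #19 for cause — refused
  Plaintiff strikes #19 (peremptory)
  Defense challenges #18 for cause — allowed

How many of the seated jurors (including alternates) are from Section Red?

2

Removed: #1, #2, #3, #5, #6, #11, #13, #14, #18, #19, #20, #21.
Seated (9 incl. alternates): #4, #7, #8, #9, #10, #12, #15, #16, #17.
Of those, in Section Red: #7, #10 → 2.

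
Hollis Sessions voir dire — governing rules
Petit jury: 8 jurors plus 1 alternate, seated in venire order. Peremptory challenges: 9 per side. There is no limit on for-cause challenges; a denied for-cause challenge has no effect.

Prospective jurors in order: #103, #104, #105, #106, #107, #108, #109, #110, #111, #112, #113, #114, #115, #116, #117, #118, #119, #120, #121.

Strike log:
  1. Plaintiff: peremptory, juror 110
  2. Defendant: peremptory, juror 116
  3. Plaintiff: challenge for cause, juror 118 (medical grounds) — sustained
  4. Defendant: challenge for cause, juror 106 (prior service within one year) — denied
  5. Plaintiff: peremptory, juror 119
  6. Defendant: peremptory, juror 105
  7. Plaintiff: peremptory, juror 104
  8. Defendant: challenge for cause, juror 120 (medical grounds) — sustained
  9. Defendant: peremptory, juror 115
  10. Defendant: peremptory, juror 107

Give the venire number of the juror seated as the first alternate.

117

Removed: #104, #105, #107, #110, #115, #116, #118, #119, #120. (#106 stays — for-cause denied.)
Seating in order: seats 1–8 → #103, #106, #108, #109, #111, #112, #113, #114; alternates → #117.
So alternate 1 is #117.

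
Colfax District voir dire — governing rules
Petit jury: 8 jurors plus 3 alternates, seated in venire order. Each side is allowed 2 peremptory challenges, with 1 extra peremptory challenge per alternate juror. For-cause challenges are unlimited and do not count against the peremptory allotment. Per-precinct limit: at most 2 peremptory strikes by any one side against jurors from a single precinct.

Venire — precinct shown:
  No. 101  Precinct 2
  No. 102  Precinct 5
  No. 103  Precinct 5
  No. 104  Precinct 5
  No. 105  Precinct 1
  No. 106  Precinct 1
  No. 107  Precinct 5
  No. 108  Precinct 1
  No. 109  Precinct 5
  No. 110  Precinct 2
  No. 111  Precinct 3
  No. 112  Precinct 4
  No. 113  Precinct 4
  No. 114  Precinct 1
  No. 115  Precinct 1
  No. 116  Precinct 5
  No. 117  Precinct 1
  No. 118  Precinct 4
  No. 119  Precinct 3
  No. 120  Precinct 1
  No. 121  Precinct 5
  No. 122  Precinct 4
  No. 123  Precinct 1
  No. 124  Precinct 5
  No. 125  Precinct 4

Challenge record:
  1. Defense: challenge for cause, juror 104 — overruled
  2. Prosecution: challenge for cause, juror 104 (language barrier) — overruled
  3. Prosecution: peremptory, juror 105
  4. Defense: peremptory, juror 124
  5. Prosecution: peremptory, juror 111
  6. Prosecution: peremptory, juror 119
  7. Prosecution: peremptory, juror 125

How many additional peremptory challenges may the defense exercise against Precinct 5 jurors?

Defense peremptories so far: #124 — 1 of 5 used, 4 left overall.
Against Precinct 5: #124 — 1 used; per-precinct cap 2 leaves 1.
Binding limit: min(4, 1) = 1.

1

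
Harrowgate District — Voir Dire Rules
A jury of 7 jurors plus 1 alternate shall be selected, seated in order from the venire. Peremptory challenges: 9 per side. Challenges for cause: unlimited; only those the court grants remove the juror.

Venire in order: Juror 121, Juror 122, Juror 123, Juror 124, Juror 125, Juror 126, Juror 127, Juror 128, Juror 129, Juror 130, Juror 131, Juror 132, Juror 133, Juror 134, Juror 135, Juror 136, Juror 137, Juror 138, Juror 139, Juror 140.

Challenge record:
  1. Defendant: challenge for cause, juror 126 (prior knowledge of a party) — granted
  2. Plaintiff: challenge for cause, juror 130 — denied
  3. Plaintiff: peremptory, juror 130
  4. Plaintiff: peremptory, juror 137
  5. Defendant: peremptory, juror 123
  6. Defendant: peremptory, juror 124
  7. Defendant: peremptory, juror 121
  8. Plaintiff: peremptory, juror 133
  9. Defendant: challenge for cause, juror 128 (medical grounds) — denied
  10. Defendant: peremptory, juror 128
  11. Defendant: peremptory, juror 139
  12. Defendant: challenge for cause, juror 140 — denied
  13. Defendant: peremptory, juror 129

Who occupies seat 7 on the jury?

135

Removed: #121, #123, #124, #126, #128, #129, #130, #133, #137, #139. (#140 stays — for-cause denied.)
Filling seats in venire order through position 7: #122, #125, #127, #131, #132, #134, #135.
So seat 7 is #135.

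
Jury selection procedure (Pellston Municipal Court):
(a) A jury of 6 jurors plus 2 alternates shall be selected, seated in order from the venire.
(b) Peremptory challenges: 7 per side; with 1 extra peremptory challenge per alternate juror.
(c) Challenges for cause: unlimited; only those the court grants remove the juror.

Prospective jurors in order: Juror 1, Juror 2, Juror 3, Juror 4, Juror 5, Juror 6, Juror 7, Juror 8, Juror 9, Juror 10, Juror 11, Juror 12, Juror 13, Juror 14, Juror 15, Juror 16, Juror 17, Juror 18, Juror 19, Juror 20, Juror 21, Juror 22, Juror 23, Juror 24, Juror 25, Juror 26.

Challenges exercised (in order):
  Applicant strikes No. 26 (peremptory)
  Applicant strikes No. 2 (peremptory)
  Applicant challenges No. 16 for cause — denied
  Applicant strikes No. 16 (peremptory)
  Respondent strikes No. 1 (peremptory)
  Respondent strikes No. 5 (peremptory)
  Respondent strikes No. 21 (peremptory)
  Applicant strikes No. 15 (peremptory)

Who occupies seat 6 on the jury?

9

Removed: #1, #2, #5, #15, #16, #21, #26.
Seating in order: seats 1–6 → #3, #4, #6, #7, #8, #9; alternates → #10, #11.
So seat 6 is #9.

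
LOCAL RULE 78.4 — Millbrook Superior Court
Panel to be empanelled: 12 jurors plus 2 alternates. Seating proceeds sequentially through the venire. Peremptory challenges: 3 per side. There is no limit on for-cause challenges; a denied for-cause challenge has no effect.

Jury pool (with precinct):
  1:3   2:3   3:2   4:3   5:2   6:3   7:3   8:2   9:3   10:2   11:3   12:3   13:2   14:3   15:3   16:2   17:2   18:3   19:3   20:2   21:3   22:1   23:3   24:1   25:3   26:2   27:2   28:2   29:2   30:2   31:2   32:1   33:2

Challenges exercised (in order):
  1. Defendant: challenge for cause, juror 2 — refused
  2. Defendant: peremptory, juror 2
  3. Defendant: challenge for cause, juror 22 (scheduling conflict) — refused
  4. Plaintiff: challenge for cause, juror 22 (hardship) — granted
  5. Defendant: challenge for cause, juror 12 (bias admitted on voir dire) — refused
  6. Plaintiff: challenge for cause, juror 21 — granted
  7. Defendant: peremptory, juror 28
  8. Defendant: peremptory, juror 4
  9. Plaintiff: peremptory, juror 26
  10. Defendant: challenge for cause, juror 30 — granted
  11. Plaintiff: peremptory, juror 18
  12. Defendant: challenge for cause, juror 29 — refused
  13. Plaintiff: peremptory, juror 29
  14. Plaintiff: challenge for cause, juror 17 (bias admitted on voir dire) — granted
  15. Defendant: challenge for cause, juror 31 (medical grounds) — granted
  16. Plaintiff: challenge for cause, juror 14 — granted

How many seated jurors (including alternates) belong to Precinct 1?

Removed: #2, #4, #14, #17, #18, #21, #22, #26, #28, #29, #30, #31.
Seated (14 incl. alternates): #1, #3, #5, #6, #7, #8, #9, #10, #11, #12, #13, #15, #16, #19.
None of those are in Precinct 1 → 0.

0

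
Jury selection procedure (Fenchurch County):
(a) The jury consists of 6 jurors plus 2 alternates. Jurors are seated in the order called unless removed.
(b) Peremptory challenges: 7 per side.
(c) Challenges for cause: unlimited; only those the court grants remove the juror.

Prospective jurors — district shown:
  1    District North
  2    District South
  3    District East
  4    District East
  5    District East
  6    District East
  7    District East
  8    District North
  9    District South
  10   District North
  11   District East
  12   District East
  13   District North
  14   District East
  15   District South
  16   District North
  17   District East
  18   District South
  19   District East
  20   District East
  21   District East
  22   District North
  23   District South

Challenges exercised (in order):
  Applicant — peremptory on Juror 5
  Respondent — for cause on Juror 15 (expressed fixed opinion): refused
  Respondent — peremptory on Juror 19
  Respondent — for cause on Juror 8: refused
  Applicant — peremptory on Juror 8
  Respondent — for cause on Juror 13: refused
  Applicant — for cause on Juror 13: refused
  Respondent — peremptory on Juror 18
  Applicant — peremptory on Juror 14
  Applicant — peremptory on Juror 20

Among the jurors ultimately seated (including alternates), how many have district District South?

Removed: #5, #8, #14, #18, #19, #20.
Seated (8 incl. alternates): #1, #2, #3, #4, #6, #7, #9, #10.
Of those, in District South: #2, #9 → 2.

2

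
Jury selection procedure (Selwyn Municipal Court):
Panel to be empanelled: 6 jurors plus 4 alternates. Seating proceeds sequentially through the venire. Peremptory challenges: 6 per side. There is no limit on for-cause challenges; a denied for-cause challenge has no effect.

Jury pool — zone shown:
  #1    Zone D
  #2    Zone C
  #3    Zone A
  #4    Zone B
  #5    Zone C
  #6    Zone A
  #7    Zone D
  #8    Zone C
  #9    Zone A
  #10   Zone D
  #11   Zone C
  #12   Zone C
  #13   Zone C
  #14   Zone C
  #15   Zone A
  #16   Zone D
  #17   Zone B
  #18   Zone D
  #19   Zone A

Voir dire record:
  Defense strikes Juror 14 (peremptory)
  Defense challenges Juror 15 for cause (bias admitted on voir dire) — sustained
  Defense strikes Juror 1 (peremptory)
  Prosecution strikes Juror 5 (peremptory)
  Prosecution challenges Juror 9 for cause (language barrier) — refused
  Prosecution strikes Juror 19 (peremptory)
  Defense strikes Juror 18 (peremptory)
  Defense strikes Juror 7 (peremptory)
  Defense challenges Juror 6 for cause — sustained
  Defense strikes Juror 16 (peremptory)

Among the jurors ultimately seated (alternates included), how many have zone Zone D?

Removed: #1, #5, #6, #7, #14, #15, #16, #18, #19.
Seated (10 incl. alternates): #2, #3, #4, #8, #9, #10, #11, #12, #13, #17.
Of those, in Zone D: #10 → 1.

1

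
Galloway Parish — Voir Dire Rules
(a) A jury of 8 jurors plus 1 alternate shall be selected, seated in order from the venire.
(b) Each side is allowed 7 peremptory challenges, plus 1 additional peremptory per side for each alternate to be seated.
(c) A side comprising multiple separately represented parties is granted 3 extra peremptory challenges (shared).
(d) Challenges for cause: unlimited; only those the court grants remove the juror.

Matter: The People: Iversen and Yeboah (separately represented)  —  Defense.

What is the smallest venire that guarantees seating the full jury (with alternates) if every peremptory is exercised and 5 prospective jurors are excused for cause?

Seats to fill: 8 + 1 alternates = 9.
Peremptories — The People: 7 + 1×1 + 3 = 11; Defense: 7 + 1×1 = 8; total 19.
For-cause removals: 5.
Minimum venire: 9 + 19 + 5 = 33.

33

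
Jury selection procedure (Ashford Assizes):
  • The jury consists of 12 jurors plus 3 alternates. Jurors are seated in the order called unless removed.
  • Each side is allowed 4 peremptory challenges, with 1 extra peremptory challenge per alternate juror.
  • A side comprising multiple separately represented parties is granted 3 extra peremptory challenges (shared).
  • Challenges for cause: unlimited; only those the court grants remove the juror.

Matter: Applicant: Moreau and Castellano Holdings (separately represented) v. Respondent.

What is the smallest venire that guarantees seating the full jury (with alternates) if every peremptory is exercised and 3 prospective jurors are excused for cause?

35

Seats to fill: 12 + 3 alternates = 15.
Peremptories — Applicant: 4 + 1×3 + 3 = 10; Respondent: 4 + 1×3 = 7; total 17.
For-cause removals: 3.
Minimum venire: 15 + 17 + 3 = 35.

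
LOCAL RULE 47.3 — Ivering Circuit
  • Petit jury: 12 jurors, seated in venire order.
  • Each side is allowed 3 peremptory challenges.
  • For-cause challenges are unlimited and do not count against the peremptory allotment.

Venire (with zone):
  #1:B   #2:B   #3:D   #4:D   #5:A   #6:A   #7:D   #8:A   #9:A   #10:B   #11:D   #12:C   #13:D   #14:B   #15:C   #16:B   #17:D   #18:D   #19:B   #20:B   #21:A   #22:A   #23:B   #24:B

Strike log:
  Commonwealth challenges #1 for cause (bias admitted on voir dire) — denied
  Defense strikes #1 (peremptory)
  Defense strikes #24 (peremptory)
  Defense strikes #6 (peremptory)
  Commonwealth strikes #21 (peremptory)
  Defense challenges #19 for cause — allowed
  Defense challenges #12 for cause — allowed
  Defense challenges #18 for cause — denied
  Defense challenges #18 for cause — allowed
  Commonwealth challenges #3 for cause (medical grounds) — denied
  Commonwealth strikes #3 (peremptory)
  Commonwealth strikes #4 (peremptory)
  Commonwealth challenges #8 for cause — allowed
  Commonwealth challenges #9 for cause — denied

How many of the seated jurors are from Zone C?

1

Removed: #1, #3, #4, #6, #8, #12, #18, #19, #21, #24.
Seated jurors 1–12: #2, #5, #7, #9, #10, #11, #13, #14, #15, #16, #17, #20.
Of those, in Zone C: #15 → 1.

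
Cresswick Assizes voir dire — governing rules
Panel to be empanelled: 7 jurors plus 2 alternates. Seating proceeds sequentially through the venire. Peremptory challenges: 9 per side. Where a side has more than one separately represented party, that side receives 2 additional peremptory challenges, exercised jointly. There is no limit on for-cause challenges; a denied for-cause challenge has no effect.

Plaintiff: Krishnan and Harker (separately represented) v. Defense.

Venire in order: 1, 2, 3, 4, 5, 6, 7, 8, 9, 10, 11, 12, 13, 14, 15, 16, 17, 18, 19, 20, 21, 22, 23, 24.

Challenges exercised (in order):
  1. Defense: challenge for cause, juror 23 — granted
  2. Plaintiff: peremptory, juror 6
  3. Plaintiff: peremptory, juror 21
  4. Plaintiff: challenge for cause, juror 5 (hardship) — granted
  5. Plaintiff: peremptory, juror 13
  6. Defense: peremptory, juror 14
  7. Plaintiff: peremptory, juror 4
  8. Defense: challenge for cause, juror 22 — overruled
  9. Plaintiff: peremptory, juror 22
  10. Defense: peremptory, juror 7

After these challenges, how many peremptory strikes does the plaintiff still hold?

Plaintiff allotment: 9 base + 2 multi-party = 11.
Plaintiff peremptories used: #6, #21, #13, #4, #22 — 5 (the for-cause on #5 doesn't count).
Remaining: 11 − 5 = 6.

6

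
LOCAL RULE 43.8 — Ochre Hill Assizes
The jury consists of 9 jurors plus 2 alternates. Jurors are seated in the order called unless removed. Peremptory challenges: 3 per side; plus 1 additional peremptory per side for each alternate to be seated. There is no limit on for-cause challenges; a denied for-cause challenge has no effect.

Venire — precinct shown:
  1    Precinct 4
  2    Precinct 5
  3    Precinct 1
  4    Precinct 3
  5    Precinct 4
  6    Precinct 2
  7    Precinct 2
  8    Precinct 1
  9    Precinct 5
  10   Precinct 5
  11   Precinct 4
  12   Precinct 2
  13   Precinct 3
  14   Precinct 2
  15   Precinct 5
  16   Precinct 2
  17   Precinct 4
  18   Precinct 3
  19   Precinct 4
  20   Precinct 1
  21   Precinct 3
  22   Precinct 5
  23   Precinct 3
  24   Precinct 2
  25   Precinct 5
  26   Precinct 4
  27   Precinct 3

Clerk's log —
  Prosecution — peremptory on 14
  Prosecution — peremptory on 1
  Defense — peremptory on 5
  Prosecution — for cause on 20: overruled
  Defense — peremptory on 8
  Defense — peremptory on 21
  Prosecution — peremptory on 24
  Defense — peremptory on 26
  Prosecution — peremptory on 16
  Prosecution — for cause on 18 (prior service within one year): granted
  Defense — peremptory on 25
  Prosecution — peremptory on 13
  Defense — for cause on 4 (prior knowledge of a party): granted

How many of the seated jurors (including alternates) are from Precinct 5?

Removed: #1, #4, #5, #8, #13, #14, #16, #18, #21, #24, #25, #26.
Seated (11 incl. alternates): #2, #3, #6, #7, #9, #10, #11, #12, #15, #17, #19.
Of those, in Precinct 5: #2, #9, #10, #15 → 4.

4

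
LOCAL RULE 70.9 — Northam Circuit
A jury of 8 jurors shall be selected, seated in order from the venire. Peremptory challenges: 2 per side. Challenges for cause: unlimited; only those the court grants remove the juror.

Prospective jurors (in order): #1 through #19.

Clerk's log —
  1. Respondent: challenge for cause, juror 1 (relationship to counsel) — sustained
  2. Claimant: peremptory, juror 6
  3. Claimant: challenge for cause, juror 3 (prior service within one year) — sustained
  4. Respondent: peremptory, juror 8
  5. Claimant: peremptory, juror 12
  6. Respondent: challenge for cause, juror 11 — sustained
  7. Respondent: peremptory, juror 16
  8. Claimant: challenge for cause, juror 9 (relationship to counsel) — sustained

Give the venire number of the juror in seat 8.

Removed: #1, #3, #6, #8, #9, #11, #12, #16.
Seating in order: seats 1–8 → #2, #4, #5, #7, #10, #13, #14, #15.
So seat 8 is #15.

15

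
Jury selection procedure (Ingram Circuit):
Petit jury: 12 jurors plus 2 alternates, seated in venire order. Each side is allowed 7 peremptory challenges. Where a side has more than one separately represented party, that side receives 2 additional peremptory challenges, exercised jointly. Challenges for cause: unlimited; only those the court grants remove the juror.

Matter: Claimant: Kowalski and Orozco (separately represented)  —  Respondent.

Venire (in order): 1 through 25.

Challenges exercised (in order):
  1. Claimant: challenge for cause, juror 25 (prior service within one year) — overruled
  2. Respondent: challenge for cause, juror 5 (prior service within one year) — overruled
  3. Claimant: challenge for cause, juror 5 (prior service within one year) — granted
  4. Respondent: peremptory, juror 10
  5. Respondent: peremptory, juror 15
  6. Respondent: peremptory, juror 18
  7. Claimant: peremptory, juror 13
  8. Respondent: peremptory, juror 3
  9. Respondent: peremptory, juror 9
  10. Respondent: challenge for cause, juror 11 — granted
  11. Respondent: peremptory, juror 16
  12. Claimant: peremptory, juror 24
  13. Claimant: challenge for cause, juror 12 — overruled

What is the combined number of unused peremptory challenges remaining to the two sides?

Claimant allotment: 7 base + 2 multi-party = 9. Respondent allotment: 7.
Claimant peremptories used: #13, #24 — 2 (for-cause on #25, #5, #12 don't count).
Respondent peremptories used: #10, #15, #18, #3, #9, #16 — 6 (for-cause on #5, #11 don't count).
Remaining: (9 − 2) + (7 − 6) = 8.

8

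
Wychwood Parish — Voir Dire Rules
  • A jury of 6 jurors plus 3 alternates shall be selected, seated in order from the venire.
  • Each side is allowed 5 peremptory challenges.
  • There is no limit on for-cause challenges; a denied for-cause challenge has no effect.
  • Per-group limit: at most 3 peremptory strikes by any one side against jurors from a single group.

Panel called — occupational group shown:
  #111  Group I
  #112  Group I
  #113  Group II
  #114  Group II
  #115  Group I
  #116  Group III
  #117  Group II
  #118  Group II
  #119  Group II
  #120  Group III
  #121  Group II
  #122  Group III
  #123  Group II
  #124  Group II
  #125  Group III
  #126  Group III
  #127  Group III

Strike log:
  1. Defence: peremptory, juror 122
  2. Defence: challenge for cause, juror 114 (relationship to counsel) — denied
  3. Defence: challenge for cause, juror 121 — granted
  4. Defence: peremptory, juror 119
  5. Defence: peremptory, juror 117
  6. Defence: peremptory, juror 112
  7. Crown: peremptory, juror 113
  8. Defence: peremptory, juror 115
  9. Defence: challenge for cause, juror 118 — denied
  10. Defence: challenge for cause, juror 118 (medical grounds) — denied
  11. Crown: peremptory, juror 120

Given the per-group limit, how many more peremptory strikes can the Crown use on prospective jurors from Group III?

Crown peremptories so far: #113, #120 — 2 of 5 used, 3 left overall.
Against Group III: #120 — 1 used; per-group cap 3 leaves 2.
Binding limit: min(3, 2) = 2.

2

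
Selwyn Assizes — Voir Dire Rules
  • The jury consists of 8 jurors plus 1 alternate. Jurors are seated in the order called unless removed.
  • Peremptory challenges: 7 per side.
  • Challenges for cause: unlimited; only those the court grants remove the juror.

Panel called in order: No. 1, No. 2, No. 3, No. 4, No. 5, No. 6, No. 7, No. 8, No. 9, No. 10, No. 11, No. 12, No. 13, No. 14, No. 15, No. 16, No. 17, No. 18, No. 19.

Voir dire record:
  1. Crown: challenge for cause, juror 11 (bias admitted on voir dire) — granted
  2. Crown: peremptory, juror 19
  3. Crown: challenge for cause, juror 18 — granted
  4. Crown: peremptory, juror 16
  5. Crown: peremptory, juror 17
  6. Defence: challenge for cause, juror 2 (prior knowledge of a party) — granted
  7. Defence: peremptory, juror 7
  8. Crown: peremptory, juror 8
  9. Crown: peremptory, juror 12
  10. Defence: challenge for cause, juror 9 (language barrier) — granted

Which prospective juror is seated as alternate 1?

15

Removed: #2, #7, #8, #9, #11, #12, #16, #17, #18, #19.
Seating in order: seats 1–8 → #1, #3, #4, #5, #6, #10, #13, #14; alternates → #15.
So alternate 1 is #15.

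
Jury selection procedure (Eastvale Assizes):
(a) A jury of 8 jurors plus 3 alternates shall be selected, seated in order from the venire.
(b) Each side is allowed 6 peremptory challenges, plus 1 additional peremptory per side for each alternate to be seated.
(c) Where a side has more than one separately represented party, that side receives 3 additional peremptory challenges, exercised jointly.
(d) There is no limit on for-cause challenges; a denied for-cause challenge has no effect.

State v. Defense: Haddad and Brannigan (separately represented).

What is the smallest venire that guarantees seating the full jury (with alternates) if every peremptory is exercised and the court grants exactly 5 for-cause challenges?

Seats to fill: 8 + 3 alternates = 11.
Peremptories — State: 6 + 1×3 = 9; Defense: 6 + 1×3 + 3 = 12; total 21.
For-cause removals: 5.
Minimum venire: 11 + 21 + 5 = 37.

37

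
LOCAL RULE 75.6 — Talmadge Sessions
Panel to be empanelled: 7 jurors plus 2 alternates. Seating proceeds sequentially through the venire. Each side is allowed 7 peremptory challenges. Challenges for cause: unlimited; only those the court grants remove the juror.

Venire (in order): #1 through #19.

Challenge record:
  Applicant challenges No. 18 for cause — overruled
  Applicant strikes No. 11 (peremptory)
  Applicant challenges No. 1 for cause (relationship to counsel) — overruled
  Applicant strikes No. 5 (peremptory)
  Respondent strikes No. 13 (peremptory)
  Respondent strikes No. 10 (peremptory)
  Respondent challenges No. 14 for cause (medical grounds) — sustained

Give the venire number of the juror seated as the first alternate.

9

Removed: #5, #10, #11, #13, #14. (#1, #18 stay — for-cause denied.)
Seating in order: seats 1–7 → #1, #2, #3, #4, #6, #7, #8; alternates → #9, #12.
So alternate 1 is #9.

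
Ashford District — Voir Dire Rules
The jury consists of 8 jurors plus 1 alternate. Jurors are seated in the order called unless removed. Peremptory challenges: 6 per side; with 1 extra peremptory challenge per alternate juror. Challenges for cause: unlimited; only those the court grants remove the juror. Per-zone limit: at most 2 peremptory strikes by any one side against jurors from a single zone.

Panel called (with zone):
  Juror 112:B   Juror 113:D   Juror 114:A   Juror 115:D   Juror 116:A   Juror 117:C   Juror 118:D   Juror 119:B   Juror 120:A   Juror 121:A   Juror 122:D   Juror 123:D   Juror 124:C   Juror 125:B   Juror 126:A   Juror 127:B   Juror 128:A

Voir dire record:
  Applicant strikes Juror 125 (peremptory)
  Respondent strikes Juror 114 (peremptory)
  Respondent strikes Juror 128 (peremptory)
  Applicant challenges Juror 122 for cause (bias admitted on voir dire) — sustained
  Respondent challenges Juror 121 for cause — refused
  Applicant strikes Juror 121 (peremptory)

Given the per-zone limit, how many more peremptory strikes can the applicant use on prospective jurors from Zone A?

Applicant peremptories so far: #125, #121 — 2 of 7 used, 5 left overall.
Against Zone A: #121 — 1 used; per-zone cap 2 leaves 1.
Binding limit: min(5, 1) = 1.

1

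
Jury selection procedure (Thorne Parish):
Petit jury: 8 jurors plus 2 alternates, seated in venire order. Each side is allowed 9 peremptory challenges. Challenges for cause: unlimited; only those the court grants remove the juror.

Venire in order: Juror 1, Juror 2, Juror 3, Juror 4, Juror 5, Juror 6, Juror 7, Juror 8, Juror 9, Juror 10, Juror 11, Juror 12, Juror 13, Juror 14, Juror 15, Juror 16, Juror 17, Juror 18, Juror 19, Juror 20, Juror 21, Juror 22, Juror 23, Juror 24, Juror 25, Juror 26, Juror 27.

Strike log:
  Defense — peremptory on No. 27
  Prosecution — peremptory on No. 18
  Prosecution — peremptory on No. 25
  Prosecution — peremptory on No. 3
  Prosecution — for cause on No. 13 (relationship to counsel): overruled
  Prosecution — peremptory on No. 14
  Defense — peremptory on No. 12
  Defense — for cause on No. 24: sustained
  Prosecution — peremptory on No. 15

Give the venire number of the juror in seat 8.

Removed: #3, #12, #14, #15, #18, #24, #25, #27. (#13 stays — for-cause denied.)
Seating in order: seats 1–8 → #1, #2, #4, #5, #6, #7, #8, #9; alternates → #10, #11.
So seat 8 is #9.

9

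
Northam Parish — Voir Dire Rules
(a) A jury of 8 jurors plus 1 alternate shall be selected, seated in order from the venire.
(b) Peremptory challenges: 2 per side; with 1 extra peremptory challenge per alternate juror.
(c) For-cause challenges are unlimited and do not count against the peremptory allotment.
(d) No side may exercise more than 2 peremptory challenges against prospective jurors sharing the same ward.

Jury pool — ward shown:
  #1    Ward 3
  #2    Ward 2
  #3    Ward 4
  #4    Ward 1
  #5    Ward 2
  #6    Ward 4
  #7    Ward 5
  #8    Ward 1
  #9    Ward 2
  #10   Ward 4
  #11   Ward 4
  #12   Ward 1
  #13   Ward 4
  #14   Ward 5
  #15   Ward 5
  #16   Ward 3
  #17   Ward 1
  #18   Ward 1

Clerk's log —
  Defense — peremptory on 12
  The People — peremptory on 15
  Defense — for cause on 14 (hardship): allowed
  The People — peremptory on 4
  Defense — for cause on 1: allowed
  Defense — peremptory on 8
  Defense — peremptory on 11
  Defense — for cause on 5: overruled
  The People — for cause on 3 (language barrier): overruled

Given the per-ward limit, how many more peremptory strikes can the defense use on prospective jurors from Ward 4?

Defense peremptories so far: #12, #8, #11 — 3 of 3 used, 0 left overall.
Against Ward 4: #11 — 1 used; per-ward cap 2 leaves 1.
Binding limit: min(0, 1) = 0.

0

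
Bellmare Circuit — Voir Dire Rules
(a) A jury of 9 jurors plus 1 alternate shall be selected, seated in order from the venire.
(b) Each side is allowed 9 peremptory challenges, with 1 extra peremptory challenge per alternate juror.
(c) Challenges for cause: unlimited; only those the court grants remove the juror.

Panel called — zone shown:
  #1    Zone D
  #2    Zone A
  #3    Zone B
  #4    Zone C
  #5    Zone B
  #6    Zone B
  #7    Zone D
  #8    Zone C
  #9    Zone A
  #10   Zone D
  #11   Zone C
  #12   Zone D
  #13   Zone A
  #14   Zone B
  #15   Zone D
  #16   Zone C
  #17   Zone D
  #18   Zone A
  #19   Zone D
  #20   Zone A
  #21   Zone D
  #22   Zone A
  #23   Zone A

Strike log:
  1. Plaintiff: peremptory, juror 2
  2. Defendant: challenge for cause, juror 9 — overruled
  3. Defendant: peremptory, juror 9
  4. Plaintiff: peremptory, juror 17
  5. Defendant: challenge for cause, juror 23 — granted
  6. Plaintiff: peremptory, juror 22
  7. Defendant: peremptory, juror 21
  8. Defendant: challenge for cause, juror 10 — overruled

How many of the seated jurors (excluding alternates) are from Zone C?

3

Removed: #2, #9, #17, #21, #22, #23.
Seated jurors 1–9: #1, #3, #4, #5, #6, #7, #8, #10, #11 (alternates #12 not counted).
Of those, in Zone C: #4, #8, #11 → 3.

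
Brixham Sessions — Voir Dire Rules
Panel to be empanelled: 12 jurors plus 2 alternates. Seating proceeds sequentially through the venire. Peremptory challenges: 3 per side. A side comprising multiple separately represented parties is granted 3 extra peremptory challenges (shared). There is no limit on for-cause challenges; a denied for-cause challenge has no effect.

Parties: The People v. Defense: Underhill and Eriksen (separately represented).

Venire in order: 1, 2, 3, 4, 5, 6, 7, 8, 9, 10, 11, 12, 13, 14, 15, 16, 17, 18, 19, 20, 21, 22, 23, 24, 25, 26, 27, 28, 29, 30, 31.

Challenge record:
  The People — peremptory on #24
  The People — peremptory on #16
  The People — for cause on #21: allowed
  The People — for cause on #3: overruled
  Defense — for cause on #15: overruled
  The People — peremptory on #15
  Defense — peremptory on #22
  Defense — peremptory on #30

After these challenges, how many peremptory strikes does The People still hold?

The People allotment: 3.
The People peremptories used: #24, #16, #15 — 3 (for-cause on #21, #3 don't count).
Remaining: 3 − 3 = 0.

0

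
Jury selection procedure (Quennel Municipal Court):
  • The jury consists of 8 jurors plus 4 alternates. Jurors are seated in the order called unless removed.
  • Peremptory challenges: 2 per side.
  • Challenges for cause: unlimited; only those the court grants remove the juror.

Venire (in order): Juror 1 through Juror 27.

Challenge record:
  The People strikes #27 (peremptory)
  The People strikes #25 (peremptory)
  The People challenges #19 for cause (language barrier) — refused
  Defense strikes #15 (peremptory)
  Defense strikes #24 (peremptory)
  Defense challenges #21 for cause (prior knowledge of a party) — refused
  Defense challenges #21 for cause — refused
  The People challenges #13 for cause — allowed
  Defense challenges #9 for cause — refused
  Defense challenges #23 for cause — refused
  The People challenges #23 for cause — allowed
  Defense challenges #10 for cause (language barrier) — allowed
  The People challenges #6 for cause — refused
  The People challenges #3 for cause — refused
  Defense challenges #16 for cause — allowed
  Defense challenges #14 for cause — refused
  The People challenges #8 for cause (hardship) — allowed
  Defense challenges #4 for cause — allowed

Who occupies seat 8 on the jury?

11

Removed: #4, #8, #10, #13, #15, #16, #23, #24, #25, #27. (#3, #6, #9, #14, #19, #21 stay — for-cause denied.)
Seating in order: seats 1–8 → #1, #2, #3, #5, #6, #7, #9, #11; alternates → #12, #14, #17, #18.
So seat 8 is #11.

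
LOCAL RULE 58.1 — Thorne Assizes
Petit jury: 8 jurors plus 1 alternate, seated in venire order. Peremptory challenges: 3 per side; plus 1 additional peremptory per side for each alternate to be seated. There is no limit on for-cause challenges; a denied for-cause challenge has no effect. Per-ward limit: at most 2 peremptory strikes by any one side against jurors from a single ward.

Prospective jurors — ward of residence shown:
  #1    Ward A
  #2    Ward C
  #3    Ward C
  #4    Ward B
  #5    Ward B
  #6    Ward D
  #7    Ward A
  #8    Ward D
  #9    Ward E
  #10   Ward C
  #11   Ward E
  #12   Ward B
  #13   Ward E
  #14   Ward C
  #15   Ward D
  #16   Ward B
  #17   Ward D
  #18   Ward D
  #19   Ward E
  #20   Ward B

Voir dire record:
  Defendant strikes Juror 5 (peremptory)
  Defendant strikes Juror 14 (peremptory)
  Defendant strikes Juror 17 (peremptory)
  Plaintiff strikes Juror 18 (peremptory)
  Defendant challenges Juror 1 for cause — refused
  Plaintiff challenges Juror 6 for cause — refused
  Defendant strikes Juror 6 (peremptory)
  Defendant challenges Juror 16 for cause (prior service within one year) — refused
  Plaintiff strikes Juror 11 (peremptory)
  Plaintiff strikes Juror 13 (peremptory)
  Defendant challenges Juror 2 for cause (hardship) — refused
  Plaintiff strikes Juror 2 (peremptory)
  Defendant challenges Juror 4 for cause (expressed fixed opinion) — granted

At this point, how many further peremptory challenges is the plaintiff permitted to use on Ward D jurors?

0

Plaintiff peremptories so far: #18, #11, #13, #2 — 4 of 4 used, 0 left overall.
Against Ward D: #18 — 1 used; per-ward cap 2 leaves 1.
Binding limit: min(0, 1) = 0.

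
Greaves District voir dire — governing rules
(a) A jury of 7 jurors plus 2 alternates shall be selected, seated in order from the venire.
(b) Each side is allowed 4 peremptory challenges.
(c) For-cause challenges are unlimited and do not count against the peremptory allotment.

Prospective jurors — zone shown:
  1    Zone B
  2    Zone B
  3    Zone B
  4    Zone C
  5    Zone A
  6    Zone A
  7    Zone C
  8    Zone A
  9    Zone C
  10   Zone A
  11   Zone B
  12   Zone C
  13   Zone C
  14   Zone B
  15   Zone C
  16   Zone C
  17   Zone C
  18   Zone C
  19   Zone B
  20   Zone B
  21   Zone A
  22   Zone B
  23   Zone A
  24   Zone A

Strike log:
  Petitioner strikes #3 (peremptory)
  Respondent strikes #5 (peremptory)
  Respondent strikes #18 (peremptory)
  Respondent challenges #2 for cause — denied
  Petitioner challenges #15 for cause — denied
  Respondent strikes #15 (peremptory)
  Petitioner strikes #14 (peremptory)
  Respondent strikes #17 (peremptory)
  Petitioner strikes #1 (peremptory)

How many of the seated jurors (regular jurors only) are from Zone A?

3

Removed: #1, #3, #5, #14, #15, #17, #18.
Seated jurors 1–7: #2, #4, #6, #7, #8, #9, #10 (alternates #11, #12 not counted).
Of those, in Zone A: #6, #8, #10 → 3.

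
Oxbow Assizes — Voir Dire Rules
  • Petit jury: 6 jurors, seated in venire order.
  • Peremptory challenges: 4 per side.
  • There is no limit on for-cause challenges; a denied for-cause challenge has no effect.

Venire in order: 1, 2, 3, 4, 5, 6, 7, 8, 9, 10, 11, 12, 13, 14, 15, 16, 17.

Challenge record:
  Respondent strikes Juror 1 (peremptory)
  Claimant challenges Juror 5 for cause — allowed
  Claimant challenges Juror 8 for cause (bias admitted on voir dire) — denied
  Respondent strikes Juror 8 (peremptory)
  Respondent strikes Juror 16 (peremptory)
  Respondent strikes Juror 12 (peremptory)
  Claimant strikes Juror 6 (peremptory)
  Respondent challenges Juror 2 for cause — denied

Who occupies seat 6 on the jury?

Removed: #1, #5, #6, #8, #12, #16. (#2 stays — for-cause denied.)
Seating in order: seats 1–6 → #2, #3, #4, #7, #9, #10.
So seat 6 is #10.

10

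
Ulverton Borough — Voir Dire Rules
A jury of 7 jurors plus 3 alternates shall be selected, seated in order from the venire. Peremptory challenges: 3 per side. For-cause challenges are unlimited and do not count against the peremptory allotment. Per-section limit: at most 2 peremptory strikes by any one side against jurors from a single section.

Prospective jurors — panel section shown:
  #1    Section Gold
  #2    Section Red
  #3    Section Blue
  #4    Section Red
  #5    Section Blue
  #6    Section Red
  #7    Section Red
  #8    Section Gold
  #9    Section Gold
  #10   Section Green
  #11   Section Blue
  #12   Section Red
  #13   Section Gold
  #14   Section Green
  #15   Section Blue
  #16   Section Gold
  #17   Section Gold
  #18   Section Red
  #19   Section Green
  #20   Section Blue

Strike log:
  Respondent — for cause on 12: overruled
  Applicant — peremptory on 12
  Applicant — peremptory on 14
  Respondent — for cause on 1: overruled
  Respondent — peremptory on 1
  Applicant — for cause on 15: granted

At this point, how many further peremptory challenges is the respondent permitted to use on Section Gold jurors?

1

Respondent peremptories so far: #1 — 1 of 3 used, 2 left overall.
Against Section Gold: #1 — 1 used; per-section cap 2 leaves 1.
Binding limit: min(2, 1) = 1.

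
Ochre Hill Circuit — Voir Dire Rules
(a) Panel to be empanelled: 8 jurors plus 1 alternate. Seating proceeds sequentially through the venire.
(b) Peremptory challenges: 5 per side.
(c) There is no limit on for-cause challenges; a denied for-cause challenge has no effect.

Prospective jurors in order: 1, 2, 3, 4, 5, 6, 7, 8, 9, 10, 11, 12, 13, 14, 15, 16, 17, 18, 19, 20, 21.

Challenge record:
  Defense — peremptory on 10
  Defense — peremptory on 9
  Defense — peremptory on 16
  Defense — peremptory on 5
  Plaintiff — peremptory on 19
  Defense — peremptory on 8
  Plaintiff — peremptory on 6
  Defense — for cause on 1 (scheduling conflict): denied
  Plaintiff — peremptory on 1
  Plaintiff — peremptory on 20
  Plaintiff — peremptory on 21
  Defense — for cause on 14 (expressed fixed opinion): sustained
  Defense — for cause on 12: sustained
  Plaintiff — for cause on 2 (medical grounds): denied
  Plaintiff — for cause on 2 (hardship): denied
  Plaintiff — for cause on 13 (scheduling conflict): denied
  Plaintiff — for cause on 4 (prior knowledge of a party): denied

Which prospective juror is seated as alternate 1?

18

Removed: #1, #5, #6, #8, #9, #10, #12, #14, #16, #19, #20, #21. (#2, #4, #13 stay — for-cause denied.)
Filling seats in venire order through position 9: #2, #3, #4, #7, #11, #13, #15, #17, #18.
So alternate 1 is #18.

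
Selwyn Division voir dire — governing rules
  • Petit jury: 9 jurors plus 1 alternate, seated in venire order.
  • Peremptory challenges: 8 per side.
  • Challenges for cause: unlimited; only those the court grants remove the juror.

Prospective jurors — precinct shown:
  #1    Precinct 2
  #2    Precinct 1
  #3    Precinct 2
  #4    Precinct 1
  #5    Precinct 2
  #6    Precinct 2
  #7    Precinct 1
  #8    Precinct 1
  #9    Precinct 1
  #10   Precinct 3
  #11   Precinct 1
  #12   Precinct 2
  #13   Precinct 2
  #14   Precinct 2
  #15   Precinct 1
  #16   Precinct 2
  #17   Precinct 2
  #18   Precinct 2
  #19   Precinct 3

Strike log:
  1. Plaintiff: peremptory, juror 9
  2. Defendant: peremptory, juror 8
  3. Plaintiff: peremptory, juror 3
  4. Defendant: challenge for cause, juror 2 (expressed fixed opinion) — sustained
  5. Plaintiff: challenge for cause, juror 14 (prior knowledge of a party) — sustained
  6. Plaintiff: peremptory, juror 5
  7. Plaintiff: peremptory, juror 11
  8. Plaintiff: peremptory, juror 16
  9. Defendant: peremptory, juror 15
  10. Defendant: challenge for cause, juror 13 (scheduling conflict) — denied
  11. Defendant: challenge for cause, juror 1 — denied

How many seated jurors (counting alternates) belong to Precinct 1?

Removed: #2, #3, #5, #8, #9, #11, #14, #15, #16.
Seated (10 incl. alternates): #1, #4, #6, #7, #10, #12, #13, #17, #18, #19.
Of those, in Precinct 1: #4, #7 → 2.

2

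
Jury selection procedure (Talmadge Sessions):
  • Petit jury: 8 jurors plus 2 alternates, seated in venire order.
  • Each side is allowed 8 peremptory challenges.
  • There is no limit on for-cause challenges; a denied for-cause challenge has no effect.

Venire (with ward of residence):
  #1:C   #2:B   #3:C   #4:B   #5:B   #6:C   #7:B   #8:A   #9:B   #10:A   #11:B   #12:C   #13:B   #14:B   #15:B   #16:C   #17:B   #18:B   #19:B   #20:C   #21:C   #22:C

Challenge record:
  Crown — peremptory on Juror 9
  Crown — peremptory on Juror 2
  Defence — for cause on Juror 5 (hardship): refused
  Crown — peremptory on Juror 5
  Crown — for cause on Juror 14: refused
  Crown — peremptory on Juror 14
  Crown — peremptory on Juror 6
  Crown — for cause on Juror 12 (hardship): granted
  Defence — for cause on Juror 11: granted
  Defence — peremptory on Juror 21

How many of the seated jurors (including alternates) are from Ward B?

5

Removed: #2, #5, #6, #9, #11, #12, #14, #21.
Seated (10 incl. alternates): #1, #3, #4, #7, #8, #10, #13, #15, #16, #17.
Of those, in Ward B: #4, #7, #13, #15, #17 → 5.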